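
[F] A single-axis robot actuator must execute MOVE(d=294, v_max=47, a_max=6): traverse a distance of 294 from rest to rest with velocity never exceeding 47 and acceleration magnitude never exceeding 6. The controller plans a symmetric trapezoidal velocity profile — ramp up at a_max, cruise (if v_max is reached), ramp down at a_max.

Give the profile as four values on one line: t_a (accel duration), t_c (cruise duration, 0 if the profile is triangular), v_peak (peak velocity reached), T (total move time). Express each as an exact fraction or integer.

(v_max)²/a_max = 47²/6 = 2209/6
294 < 2209/6 ⇒ no cruise
v_peak = √(294·6) = √1764 = 42
t_a = 42/6 = 7; t_c = 0
T = 2·7 = 14

t_a=7 t_c=0 v_peak=42 T=14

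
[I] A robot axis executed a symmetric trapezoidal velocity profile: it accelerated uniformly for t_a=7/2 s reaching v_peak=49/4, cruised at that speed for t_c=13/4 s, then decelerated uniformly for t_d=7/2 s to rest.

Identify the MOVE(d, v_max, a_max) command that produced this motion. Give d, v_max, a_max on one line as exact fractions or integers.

d=1323/16 v_max=49/4 a_max=7/2

a_max = (49/4)/(7/2) = 7/2
d_a = ½·49/4·7/2 = 343/16; d_c = 49/4·13/4 = 637/16
d = 2·343/16 + 637/16 = 1323/16
t_c = 13/4 > 0 so v_max = 49/4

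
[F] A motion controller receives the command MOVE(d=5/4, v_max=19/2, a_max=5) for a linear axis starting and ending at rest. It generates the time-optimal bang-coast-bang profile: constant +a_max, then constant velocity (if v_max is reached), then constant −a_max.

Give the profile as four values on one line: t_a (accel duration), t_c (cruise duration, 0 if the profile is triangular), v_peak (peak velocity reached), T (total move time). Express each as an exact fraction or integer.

vₘ²/aₘ = (19/2)²/5 = 361/20
5/4 < 361/20 so t_c = 0
v_peak = √(5/4·5) = √(25/4) = 5/2
t_a = (5/2)/5 = 1/2; t_c = 0
T = 2·1/2 = 1

t_a=1/2 t_c=0 v_peak=5/2 T=1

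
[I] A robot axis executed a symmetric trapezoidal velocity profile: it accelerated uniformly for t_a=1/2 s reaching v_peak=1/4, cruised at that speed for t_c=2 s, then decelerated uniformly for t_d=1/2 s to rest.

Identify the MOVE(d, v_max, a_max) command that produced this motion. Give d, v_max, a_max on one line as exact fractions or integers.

a_max = (1/4)/(1/2) = 1/2
d_a = ½·1/4·1/2 = 1/16; d_c = 1/4·2 = 1/2
d = 2·1/16 + 1/2 = 5/8
t_c = 2 > 0 → v_max = v_peak = 1/4

d=5/8 v_max=1/4 a_max=1/2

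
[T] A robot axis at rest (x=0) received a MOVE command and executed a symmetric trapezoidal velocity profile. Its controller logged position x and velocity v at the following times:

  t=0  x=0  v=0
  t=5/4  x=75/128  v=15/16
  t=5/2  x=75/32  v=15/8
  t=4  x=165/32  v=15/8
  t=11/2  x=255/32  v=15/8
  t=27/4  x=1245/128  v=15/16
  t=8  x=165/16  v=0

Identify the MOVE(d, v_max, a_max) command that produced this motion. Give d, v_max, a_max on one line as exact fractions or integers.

final state: t=8, x=165/16, v=0 → d = 165/16
a_max = (15/16−0)/(5/4−0) = 3/4
max v = 15/8 over t∈[5/2,11/2] → v_max = 15/8
check: 15/8·(5/2+3) = 165/16 ✓

d=165/16 v_max=15/8 a_max=3/4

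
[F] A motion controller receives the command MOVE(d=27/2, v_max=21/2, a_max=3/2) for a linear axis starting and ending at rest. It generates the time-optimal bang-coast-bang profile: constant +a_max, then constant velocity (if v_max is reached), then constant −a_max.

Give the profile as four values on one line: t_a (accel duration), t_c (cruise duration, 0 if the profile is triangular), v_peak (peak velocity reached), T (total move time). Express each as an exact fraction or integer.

t_a=3 t_c=0 v_peak=9/2 T=6

v_max²/a_max = (21/2)²/(3/2) = 147/2
27/2 < 147/2 → triangular
v_peak = √(27/2·3/2) = √(81/4) = 9/2
t_a = (9/2)/(3/2) = 3; t_c = 0
T = 2·3 = 6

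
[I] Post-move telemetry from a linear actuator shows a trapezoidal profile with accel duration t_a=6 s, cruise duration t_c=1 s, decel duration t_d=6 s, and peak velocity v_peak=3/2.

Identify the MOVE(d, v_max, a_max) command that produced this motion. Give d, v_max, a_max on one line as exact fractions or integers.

d=21/2 v_max=3/2 a_max=1/4

a_max = (3/2)/6 = 1/4
d_a = ½·3/2·6 = 9/2; d_c = 3/2·1 = 3/2
d = 2·9/2 + 3/2 = 21/2
t_c = 1 > 0 so v_max = 3/2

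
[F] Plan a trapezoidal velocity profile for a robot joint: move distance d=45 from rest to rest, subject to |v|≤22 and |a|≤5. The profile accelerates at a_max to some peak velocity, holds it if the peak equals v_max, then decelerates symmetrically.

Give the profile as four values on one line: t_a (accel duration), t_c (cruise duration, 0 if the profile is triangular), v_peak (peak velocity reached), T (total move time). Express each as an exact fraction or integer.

t_a=3 t_c=0 v_peak=15 T=6

(v_max)²/a_max = 22²/5 = 484/5
45 < 484/5 so t_c = 0
v_peak = √(45·5) = √225 = 15
t_a = 15/5 = 3; t_c = 0
T = 2·3 = 6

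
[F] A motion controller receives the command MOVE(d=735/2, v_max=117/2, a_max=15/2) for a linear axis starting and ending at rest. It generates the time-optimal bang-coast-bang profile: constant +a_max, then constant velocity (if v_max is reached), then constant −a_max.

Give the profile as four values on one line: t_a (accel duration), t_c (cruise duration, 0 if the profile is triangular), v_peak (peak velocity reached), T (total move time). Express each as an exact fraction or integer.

t_a=7 t_c=0 v_peak=105/2 T=14

vₘ²/aₘ = (117/2)²/(15/2) = 4563/10
735/2 < 4563/10 so t_c = 0
v_peak = √(735/2·15/2) = √(11025/4) = 105/2
t_a = (105/2)/(15/2) = 7; t_c = 0
T = 2·7 = 14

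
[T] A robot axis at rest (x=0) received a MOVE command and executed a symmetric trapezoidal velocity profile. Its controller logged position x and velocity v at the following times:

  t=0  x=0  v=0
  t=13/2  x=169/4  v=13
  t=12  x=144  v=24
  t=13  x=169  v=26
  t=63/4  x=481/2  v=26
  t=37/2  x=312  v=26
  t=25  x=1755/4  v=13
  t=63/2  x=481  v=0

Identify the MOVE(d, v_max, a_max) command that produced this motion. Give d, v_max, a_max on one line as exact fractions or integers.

d=481 v_max=26 a_max=2

final state: t=63/2, x=481, v=0 → d = 481
a_max = (13−0)/(13/2−0) = 2
max v = 26 over t∈[13,37/2] → v_max = 26
check: 26·(13+11/2) = 481 ✓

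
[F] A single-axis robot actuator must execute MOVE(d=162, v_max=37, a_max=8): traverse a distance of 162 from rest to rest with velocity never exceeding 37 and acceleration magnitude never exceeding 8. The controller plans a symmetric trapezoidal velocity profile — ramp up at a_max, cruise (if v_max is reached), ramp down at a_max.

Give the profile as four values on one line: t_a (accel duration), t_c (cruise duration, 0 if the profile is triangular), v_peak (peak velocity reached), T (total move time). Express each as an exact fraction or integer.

t_a=9/2 t_c=0 v_peak=36 T=9

(v_max)²/a_max = 37²/8 = 1369/8
162 < 1369/8 ⇒ no cruise
v_peak = √(162·8) = √1296 = 36
t_a = 36/8 = 9/2; t_c = 0
T = 2·9/2 = 9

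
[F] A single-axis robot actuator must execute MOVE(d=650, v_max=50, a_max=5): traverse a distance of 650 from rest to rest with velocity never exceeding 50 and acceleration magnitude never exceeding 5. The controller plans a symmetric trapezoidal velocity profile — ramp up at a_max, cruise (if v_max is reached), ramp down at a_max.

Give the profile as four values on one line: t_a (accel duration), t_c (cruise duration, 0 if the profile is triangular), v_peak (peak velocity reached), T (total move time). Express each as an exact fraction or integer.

v_max²/a_max = 50²/5 = 500
650 ≥ 500 → trapezoidal
t_a = 50/5 = 10; v_peak = 50
d_cruise = 650 − 500 = 150; t_c = 150/50 = 3
T = 2·10 + 3 = 23

t_a=10 t_c=3 v_peak=50 T=23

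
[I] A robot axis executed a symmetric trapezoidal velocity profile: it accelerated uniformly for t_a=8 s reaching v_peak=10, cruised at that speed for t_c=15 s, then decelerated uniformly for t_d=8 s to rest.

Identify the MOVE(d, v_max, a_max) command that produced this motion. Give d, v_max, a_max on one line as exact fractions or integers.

a_max = 10/8 = 5/4
d_a = ½·10·8 = 40; d_c = 10·15 = 150
d = 2·40 + 150 = 230
t_c = 15 > 0 so v_max = 10

d=230 v_max=10 a_max=5/4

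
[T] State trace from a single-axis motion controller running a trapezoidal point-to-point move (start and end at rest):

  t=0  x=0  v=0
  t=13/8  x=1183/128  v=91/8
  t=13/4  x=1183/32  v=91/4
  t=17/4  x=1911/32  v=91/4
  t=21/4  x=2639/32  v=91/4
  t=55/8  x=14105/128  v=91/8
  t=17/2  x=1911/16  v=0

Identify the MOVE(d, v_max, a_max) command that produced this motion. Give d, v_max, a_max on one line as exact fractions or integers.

d=1911/16 v_max=91/4 a_max=7

final state: t=17/2, x=1911/16, v=0 → d = 1911/16
a_max = (91/8−0)/(13/8−0) = 7
max v = 91/4 over t∈[13/4,21/4] → v_max = 91/4
check: 91/4·(13/4+2) = 1911/16 ✓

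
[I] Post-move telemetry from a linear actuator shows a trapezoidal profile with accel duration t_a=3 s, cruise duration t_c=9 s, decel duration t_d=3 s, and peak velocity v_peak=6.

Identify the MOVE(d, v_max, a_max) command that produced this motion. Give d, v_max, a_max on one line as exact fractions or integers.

a_max = 6/3 = 2
d_a = ½·6·3 = 9; d_c = 6·9 = 54
d = 2·9 + 54 = 72
t_c = 9 > 0 ⇒ limit active, v_max = 6

d=72 v_max=6 a_max=2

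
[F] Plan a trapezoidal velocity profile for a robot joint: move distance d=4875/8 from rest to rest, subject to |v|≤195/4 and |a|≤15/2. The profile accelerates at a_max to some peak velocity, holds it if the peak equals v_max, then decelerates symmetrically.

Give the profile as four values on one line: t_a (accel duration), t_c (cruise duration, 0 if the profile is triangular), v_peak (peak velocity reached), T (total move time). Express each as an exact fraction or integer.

t_a=13/2 t_c=6 v_peak=195/4 T=19

vₘ²/aₘ = (195/4)²/(15/2) = 2535/8
4875/8 ≥ 2535/8 ⇒ cruise phase
t_a = (195/4)/(15/2) = 13/2; v_peak = 195/4
d_cruise = 4875/8 − 2535/8 = 585/2; t_c = (585/2)/(195/4) = 6
T = 2·13/2 + 6 = 19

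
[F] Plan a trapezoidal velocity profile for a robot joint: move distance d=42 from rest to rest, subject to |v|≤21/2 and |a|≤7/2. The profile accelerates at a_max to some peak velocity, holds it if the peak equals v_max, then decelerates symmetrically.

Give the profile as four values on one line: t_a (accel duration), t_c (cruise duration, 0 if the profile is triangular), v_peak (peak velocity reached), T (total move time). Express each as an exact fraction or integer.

t_a=3 t_c=1 v_peak=21/2 T=7

(v_max)²/a_max = (21/2)²/(7/2) = 63/2
42 ≥ 63/2 → trapezoidal
t_a = (21/2)/(7/2) = 3; v_peak = 21/2
d_cruise = 42 − 63/2 = 21/2; t_c = (21/2)/(21/2) = 1
T = 2·3 + 1 = 7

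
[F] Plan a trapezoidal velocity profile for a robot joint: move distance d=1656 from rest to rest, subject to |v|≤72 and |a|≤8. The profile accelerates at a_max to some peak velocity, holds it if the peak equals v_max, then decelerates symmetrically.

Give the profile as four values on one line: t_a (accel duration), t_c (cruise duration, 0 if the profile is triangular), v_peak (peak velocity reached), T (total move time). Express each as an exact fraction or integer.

t_a=9 t_c=14 v_peak=72 T=32

v_max²/a_max = 72²/8 = 648
1656 ≥ 648 so v_max reached
t_a = 72/8 = 9; v_peak = 72
d_cruise = 1656 − 648 = 1008; t_c = 1008/72 = 14
T = 2·9 + 14 = 32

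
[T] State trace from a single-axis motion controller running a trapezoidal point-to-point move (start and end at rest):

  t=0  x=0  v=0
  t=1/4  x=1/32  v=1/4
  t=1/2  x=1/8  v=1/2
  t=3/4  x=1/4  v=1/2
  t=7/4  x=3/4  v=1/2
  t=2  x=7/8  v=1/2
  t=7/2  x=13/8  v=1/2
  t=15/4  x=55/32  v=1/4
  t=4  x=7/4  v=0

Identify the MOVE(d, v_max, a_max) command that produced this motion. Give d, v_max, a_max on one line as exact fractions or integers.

d=7/4 v_max=1/2 a_max=1

final state: t=4, x=7/4, v=0 → d = 7/4
a_max = (1/4−0)/(1/4−0) = 1
max v = 1/2 over t∈[1/2,7/2] → v_max = 1/2
check: 1/2·(1/2+3) = 7/4 ✓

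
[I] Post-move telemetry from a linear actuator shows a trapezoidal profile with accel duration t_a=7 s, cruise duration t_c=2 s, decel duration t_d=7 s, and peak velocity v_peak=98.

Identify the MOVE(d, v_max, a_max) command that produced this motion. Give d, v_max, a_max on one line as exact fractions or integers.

d=882 v_max=98 a_max=14

a_max = 98/7 = 14
d_a = ½·98·7 = 343; d_c = 98·2 = 196
d = 2·343 + 196 = 882
t_c = 2 > 0 so v_max = 98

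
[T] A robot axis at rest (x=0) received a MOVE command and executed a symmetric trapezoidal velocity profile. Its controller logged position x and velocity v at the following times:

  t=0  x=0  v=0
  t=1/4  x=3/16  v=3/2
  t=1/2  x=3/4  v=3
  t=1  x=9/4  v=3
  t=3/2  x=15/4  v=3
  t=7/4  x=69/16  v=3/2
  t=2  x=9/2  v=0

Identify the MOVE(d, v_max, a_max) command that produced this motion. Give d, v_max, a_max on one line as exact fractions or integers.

d=9/2 v_max=3 a_max=6

final state: t=2, x=9/2, v=0 → d = 9/2
a_max = (3/2−0)/(1/4−0) = 6
max v = 3 over t∈[1/2,3/2] → v_max = 3
check: 3·(1/2+1) = 9/2 ✓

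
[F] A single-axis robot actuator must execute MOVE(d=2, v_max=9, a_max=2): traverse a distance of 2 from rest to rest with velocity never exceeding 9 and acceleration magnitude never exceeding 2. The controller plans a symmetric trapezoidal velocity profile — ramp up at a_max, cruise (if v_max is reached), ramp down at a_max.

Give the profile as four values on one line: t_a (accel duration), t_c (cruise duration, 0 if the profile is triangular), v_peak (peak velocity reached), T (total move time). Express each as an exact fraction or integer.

t_a=1 t_c=0 v_peak=2 T=2

(v_max)²/a_max = 9²/2 = 81/2
2 < 81/2 → triangular
v_peak = √(2·2) = √4 = 2
t_a = 2/2 = 1; t_c = 0
T = 2·1 = 2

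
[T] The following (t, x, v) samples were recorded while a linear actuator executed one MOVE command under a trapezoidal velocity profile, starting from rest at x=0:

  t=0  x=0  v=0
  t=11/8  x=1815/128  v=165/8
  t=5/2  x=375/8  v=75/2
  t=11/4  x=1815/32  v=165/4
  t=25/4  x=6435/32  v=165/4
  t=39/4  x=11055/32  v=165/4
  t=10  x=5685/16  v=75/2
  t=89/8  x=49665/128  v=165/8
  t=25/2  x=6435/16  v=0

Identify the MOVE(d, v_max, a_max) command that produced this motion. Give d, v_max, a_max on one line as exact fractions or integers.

final state: t=25/2, x=6435/16, v=0 → d = 6435/16
a_max = (165/8−0)/(11/8−0) = 15
max v = 165/4 over t∈[11/4,39/4] → v_max = 165/4
check: 165/4·(11/4+7) = 6435/16 ✓

d=6435/16 v_max=165/4 a_max=15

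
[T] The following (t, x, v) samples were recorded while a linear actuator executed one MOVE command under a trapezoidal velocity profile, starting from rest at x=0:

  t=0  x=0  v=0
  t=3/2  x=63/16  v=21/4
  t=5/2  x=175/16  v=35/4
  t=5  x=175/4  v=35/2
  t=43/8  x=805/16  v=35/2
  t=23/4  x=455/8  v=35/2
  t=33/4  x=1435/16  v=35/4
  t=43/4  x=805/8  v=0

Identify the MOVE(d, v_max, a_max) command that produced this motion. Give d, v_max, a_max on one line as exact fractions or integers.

final state: t=43/4, x=805/8, v=0 → d = 805/8
a_max = (21/4−0)/(3/2−0) = 7/2
max v = 35/2 over t∈[5,23/4] → v_max = 35/2
check: 35/2·(5+3/4) = 805/8 ✓

d=805/8 v_max=35/2 a_max=7/2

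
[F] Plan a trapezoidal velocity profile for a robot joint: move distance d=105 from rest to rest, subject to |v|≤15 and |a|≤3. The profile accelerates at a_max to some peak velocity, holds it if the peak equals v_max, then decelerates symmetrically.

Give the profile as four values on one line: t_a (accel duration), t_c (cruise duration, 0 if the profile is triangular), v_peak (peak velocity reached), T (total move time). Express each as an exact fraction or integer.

t_a=5 t_c=2 v_peak=15 T=12

vₘ²/aₘ = 15²/3 = 75
105 ≥ 75 → trapezoidal
t_a = 15/3 = 5; v_peak = 15
d_cruise = 105 − 75 = 30; t_c = 30/15 = 2
T = 2·5 + 2 = 12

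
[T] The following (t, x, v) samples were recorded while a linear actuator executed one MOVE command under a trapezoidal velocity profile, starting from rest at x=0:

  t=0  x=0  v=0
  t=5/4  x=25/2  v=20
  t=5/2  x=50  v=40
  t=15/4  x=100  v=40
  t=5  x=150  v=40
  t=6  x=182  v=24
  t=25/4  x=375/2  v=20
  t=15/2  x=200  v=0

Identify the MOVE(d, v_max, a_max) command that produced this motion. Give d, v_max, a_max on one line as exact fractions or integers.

final state: t=15/2, x=200, v=0 → d = 200
a_max = (20−0)/(5/4−0) = 16
max v = 40 over t∈[5/2,5] → v_max = 40
check: 40·(5/2+5/2) = 200 ✓

d=200 v_max=40 a_max=16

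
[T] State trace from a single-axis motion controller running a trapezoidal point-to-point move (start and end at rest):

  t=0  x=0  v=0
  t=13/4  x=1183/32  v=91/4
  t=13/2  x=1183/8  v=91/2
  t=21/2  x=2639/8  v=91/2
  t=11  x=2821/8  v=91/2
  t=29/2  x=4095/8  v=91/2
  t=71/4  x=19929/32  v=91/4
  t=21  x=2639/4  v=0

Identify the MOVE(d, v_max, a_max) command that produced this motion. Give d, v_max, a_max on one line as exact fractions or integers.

final state: t=21, x=2639/4, v=0 → d = 2639/4
a_max = (91/4−0)/(13/4−0) = 7
max v = 91/2 over t∈[13/2,29/2] → v_max = 91/2
check: 91/2·(13/2+8) = 2639/4 ✓

d=2639/4 v_max=91/2 a_max=7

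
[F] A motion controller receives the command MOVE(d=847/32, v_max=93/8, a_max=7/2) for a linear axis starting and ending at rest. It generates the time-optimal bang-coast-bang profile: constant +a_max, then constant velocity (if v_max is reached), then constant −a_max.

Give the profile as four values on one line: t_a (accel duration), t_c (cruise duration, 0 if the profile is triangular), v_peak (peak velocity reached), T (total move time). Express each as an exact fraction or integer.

t_a=11/4 t_c=0 v_peak=77/8 T=11/2

v_max²/a_max = (93/8)²/(7/2) = 8649/224
847/32 < 8649/224 so t_c = 0
v_peak = √(847/32·7/2) = √(5929/64) = 77/8
t_a = (77/8)/(7/2) = 11/4; t_c = 0
T = 2·11/4 = 11/2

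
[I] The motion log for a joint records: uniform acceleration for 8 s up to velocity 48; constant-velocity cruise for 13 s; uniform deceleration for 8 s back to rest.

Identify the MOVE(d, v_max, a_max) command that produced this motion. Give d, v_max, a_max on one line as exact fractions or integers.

d=1008 v_max=48 a_max=6

a_max = 48/8 = 6
d_a = ½·48·8 = 192; d_c = 48·13 = 624
d = 2·192 + 624 = 1008
t_c = 13 > 0 → v_max = v_peak = 48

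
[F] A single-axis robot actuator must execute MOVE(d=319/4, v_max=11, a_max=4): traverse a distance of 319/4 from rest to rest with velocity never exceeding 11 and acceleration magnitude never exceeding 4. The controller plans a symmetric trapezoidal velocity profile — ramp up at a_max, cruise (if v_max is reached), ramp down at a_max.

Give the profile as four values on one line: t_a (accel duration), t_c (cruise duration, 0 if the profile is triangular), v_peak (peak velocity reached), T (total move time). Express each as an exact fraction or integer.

t_a=11/4 t_c=9/2 v_peak=11 T=10

vₘ²/aₘ = 11²/4 = 121/4
319/4 ≥ 121/4 so v_max reached
t_a = 11/4; v_peak = 11
d_cruise = 319/4 − 121/4 = 99/2; t_c = (99/2)/11 = 9/2
T = 2·11/4 + 9/2 = 10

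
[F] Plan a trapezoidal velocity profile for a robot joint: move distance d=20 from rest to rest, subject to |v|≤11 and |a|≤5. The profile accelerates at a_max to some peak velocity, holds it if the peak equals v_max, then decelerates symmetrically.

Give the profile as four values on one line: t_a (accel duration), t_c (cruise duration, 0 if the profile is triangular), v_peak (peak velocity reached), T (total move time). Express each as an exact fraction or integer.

vₘ²/aₘ = 11²/5 = 121/5
20 < 121/5 so t_c = 0
v_peak = √(20·5) = √100 = 10
t_a = 10/5 = 2; t_c = 0
T = 2·2 = 4

t_a=2 t_c=0 v_peak=10 T=4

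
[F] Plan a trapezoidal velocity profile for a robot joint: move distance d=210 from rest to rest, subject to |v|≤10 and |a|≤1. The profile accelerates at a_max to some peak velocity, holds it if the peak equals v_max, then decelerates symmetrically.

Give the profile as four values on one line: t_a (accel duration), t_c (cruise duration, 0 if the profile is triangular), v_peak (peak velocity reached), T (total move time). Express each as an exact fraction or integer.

v_max²/a_max = 10²/1 = 100
210 ≥ 100 so v_max reached
t_a = 10/1 = 10; v_peak = 10
d_cruise = 210 − 100 = 110; t_c = 110/10 = 11
T = 2·10 + 11 = 31

t_a=10 t_c=11 v_peak=10 T=31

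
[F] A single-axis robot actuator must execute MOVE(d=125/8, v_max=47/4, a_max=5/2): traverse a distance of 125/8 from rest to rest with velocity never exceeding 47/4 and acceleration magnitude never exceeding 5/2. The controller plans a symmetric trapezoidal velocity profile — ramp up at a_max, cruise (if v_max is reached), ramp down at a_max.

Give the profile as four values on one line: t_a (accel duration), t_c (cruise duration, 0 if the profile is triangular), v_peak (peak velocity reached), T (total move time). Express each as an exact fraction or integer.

t_a=5/2 t_c=0 v_peak=25/4 T=5

v_max²/a_max = (47/4)²/(5/2) = 2209/40
125/8 < 2209/40 so t_c = 0
v_peak = √(125/8·5/2) = √(625/16) = 25/4
t_a = (25/4)/(5/2) = 5/2; t_c = 0
T = 2·5/2 = 5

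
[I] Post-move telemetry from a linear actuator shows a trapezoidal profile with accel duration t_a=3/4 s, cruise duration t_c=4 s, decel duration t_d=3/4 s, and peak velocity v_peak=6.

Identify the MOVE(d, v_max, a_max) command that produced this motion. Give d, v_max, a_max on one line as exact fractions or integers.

a_max = 6/(3/4) = 8
d_a = ½·6·3/4 = 9/4; d_c = 6·4 = 24
d = 2·9/4 + 24 = 57/2
t_c = 4 > 0 ⇒ limit active, v_max = 6

d=57/2 v_max=6 a_max=8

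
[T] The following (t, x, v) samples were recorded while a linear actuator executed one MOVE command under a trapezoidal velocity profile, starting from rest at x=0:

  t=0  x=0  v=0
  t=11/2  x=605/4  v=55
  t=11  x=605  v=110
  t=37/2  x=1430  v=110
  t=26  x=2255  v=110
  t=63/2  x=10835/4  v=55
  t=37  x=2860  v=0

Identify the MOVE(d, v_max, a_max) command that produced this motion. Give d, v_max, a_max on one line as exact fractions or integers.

d=2860 v_max=110 a_max=10

final state: t=37, x=2860, v=0 → d = 2860
a_max = (55−0)/(11/2−0) = 10
max v = 110 over t∈[11,26] → v_max = 110
check: 110·(11+15) = 2860 ✓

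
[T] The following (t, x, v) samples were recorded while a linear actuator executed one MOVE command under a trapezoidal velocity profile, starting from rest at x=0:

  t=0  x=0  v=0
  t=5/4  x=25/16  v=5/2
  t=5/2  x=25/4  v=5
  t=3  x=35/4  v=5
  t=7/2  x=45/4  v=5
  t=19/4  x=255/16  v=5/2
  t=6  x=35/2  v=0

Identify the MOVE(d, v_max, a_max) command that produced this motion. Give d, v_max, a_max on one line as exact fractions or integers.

final state: t=6, x=35/2, v=0 → d = 35/2
a_max = (5/2−0)/(5/4−0) = 2
max v = 5 over t∈[5/2,7/2] → v_max = 5
check: 5·(5/2+1) = 35/2 ✓

d=35/2 v_max=5 a_max=2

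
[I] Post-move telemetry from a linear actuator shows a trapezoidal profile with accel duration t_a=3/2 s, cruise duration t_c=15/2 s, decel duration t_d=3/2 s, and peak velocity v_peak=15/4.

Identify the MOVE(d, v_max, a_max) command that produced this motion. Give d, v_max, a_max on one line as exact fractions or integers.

d=135/4 v_max=15/4 a_max=5/2

a_max = (15/4)/(3/2) = 5/2
d_a = ½·15/4·3/2 = 45/16; d_c = 15/4·15/2 = 225/8
d = 2·45/16 + 225/8 = 135/4
t_c = 15/2 > 0 → v_max = v_peak = 15/4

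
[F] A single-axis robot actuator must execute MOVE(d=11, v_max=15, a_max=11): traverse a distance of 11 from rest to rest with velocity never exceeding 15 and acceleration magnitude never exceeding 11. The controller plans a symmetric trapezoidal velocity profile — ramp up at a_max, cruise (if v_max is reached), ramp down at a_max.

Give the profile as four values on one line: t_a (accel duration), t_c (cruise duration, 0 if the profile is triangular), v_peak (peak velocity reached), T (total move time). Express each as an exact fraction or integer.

t_a=1 t_c=0 v_peak=11 T=2

(v_max)²/a_max = 15²/11 = 225/11
11 < 225/11 so t_c = 0
v_peak = √(11·11) = √121 = 11
t_a = 11/11 = 1; t_c = 0
T = 2·1 = 2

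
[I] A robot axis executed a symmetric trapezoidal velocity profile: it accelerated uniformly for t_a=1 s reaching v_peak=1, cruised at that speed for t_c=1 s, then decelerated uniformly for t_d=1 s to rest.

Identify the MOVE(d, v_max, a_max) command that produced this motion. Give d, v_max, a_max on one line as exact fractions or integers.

d=2 v_max=1 a_max=1

a_max = 1/1 = 1
d_a = ½·1·1 = 1/2; d_c = 1·1 = 1
d = 2·1/2 + 1 = 2
t_c = 1 > 0 ⇒ limit active, v_max = 1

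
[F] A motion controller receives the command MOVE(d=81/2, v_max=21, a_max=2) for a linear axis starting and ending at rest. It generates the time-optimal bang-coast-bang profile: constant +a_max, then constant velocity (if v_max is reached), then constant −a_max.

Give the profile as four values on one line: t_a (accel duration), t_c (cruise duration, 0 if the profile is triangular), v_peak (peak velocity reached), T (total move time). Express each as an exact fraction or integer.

vₘ²/aₘ = 21²/2 = 441/2
81/2 < 441/2 → triangular
v_peak = √(81/2·2) = √81 = 9
t_a = 9/2; t_c = 0
T = 2·9/2 = 9

t_a=9/2 t_c=0 v_peak=9 T=9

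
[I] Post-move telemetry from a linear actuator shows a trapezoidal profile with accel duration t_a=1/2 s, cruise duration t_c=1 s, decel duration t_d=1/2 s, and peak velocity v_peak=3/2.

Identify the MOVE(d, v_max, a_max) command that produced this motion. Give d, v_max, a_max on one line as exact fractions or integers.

a_max = (3/2)/(1/2) = 3
d_a = ½·3/2·1/2 = 3/8; d_c = 3/2·1 = 3/2
d = 2·3/8 + 3/2 = 9/4
t_c = 1 > 0 so v_max = 3/2

d=9/4 v_max=3/2 a_max=3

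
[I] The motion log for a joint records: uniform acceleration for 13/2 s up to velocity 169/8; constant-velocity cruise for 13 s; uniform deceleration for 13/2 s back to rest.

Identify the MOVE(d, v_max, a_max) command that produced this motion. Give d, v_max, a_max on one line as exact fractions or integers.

d=6591/16 v_max=169/8 a_max=13/4

a_max = (169/8)/(13/2) = 13/4
d_a = ½·169/8·13/2 = 2197/32; d_c = 169/8·13 = 2197/8
d = 2·2197/32 + 2197/8 = 6591/16
t_c = 13 > 0 ⇒ limit active, v_max = 169/8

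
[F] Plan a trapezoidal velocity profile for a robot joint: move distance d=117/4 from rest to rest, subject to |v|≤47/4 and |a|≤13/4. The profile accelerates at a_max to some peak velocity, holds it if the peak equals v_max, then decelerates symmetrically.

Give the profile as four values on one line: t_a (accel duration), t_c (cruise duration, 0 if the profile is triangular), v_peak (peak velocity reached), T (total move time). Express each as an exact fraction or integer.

(v_max)²/a_max = (47/4)²/(13/4) = 2209/52
117/4 < 2209/52 → triangular
v_peak = √(117/4·13/4) = √(1521/16) = 39/4
t_a = (39/4)/(13/4) = 3; t_c = 0
T = 2·3 = 6

t_a=3 t_c=0 v_peak=39/4 T=6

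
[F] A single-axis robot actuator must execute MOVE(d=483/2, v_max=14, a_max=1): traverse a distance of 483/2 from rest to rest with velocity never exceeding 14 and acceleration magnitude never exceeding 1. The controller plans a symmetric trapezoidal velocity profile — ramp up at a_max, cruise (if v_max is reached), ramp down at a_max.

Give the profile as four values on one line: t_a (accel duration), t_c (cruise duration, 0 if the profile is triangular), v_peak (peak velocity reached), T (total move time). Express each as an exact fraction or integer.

t_a=14 t_c=13/4 v_peak=14 T=125/4

(v_max)²/a_max = 14²/1 = 196
483/2 ≥ 196 so v_max reached
t_a = 14/1 = 14; v_peak = 14
d_cruise = 483/2 − 196 = 91/2; t_c = (91/2)/14 = 13/4
T = 2·14 + 13/4 = 125/4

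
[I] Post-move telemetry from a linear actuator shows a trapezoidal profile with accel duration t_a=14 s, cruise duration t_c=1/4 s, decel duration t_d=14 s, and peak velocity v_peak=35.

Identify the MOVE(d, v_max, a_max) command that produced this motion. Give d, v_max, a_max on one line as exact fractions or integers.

a_max = 35/14 = 5/2
d_a = ½·35·14 = 245; d_c = 35·1/4 = 35/4
d = 2·245 + 35/4 = 1995/4
t_c = 1/4 > 0 ⇒ limit active, v_max = 35

d=1995/4 v_max=35 a_max=5/2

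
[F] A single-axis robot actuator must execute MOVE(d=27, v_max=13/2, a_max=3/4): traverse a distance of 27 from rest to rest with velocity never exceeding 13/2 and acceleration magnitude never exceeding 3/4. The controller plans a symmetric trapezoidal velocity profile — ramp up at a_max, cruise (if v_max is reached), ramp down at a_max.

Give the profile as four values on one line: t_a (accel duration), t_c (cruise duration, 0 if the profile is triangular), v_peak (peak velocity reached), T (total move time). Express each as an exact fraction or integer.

vₘ²/aₘ = (13/2)²/(3/4) = 169/3
27 < 169/3 ⇒ no cruise
v_peak = √(27·3/4) = √(81/4) = 9/2
t_a = (9/2)/(3/4) = 6; t_c = 0
T = 2·6 = 12

t_a=6 t_c=0 v_peak=9/2 T=12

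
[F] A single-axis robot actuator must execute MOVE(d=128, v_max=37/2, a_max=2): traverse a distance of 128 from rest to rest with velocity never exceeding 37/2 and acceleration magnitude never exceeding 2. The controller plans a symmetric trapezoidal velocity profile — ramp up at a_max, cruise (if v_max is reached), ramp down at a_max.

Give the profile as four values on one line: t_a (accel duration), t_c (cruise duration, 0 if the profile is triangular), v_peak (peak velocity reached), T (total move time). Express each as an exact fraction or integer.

v_max²/a_max = (37/2)²/2 = 1369/8
128 < 1369/8 → triangular
v_peak = √(128·2) = √256 = 16
t_a = 16/2 = 8; t_c = 0
T = 2·8 = 16

t_a=8 t_c=0 v_peak=16 T=16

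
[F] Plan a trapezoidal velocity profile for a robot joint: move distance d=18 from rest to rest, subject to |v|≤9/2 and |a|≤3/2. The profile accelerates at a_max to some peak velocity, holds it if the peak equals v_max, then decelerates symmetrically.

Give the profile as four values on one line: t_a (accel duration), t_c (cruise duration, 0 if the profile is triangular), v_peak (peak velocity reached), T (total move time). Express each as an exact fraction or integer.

t_a=3 t_c=1 v_peak=9/2 T=7

vₘ²/aₘ = (9/2)²/(3/2) = 27/2
18 ≥ 27/2 → trapezoidal
t_a = (9/2)/(3/2) = 3; v_peak = 9/2
d_cruise = 18 − 27/2 = 9/2; t_c = (9/2)/(9/2) = 1
T = 2·3 + 1 = 7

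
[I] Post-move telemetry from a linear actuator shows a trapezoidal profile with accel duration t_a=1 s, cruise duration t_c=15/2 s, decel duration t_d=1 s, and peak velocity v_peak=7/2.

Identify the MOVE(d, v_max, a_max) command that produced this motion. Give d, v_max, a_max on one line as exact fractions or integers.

d=119/4 v_max=7/2 a_max=7/2

a_max = (7/2)/1 = 7/2
d_a = ½·7/2·1 = 7/4; d_c = 7/2·15/2 = 105/4
d = 2·7/4 + 105/4 = 119/4
t_c = 15/2 > 0 → v_max = v_peak = 7/2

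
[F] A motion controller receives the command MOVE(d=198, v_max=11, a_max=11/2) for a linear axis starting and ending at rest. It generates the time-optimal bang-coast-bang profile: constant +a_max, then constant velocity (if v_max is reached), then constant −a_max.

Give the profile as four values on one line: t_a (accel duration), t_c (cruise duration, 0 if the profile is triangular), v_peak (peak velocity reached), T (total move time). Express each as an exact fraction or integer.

vₘ²/aₘ = 11²/(11/2) = 22
198 ≥ 22 ⇒ cruise phase
t_a = 11/(11/2) = 2; v_peak = 11
d_cruise = 198 − 22 = 176; t_c = 176/11 = 16
T = 2·2 + 16 = 20

t_a=2 t_c=16 v_peak=11 T=20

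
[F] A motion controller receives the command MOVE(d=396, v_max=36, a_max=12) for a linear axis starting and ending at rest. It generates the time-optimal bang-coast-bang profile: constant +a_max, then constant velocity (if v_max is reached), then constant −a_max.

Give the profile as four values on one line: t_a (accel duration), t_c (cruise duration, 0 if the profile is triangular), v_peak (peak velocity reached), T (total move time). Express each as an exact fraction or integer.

vₘ²/aₘ = 36²/12 = 108
396 ≥ 108 → trapezoidal
t_a = 36/12 = 3; v_peak = 36
d_cruise = 396 − 108 = 288; t_c = 288/36 = 8
T = 2·3 + 8 = 14

t_a=3 t_c=8 v_peak=36 T=14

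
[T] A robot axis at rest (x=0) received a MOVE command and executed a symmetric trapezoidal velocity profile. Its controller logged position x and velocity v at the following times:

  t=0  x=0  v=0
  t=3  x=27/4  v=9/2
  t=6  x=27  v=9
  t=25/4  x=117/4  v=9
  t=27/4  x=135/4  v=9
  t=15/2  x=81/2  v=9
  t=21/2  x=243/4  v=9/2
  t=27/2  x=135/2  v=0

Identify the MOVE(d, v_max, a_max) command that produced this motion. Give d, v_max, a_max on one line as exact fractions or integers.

final state: t=27/2, x=135/2, v=0 → d = 135/2
a_max = (9/2−0)/(3−0) = 3/2
max v = 9 over t∈[6,15/2] → v_max = 9
check: 9·(6+3/2) = 135/2 ✓

d=135/2 v_max=9 a_max=3/2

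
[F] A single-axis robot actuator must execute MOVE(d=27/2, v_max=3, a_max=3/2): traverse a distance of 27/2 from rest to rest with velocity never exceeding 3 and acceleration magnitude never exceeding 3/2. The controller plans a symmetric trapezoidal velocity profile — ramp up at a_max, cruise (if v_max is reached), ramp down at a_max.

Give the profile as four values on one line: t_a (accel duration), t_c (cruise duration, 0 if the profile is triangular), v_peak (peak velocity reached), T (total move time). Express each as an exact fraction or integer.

t_a=2 t_c=5/2 v_peak=3 T=13/2

vₘ²/aₘ = 3²/(3/2) = 6
27/2 ≥ 6 → trapezoidal
t_a = 3/(3/2) = 2; v_peak = 3
d_cruise = 27/2 − 6 = 15/2; t_c = (15/2)/3 = 5/2
T = 2·2 + 5/2 = 13/2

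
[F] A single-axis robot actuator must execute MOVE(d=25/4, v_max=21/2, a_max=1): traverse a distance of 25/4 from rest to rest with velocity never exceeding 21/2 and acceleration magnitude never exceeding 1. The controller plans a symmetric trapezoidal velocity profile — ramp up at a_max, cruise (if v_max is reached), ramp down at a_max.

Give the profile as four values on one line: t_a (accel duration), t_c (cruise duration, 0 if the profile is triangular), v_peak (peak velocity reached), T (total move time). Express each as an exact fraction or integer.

v_max²/a_max = (21/2)²/1 = 441/4
25/4 < 441/4 → triangular
v_peak = √(25/4·1) = √(25/4) = 5/2
t_a = (5/2)/1 = 5/2; t_c = 0
T = 2·5/2 = 5

t_a=5/2 t_c=0 v_peak=5/2 T=5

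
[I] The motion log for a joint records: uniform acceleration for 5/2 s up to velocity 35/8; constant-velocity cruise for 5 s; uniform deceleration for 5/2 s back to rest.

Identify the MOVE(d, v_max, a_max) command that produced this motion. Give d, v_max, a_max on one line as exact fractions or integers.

a_max = (35/8)/(5/2) = 7/4
d_a = ½·35/8·5/2 = 175/32; d_c = 35/8·5 = 175/8
d = 2·175/32 + 175/8 = 525/16
t_c = 5 > 0 → v_max = v_peak = 35/8

d=525/16 v_max=35/8 a_max=7/4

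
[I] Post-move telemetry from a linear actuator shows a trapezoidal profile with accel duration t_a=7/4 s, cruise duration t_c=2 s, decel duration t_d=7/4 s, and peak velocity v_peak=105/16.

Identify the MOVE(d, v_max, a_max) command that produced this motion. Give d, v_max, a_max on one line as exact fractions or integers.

d=1575/64 v_max=105/16 a_max=15/4

a_max = (105/16)/(7/4) = 15/4
d_a = ½·105/16·7/4 = 735/128; d_c = 105/16·2 = 105/8
d = 2·735/128 + 105/8 = 1575/64
t_c = 2 > 0 ⇒ limit active, v_max = 105/16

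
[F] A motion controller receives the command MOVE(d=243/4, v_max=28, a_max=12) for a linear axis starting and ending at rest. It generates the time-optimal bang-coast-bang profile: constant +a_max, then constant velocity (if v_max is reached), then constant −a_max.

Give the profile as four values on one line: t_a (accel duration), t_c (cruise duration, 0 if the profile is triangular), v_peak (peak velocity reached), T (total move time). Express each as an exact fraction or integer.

v_max²/a_max = 28²/12 = 196/3
243/4 < 196/3 → triangular
v_peak = √(243/4·12) = √729 = 27
t_a = 27/12 = 9/4; t_c = 0
T = 2·9/4 = 9/2

t_a=9/4 t_c=0 v_peak=27 T=9/2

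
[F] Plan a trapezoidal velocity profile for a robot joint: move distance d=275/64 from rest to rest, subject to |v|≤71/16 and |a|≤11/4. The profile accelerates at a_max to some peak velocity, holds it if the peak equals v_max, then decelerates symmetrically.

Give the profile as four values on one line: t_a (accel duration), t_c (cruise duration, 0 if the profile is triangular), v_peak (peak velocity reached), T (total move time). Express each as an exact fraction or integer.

(v_max)²/a_max = (71/16)²/(11/4) = 5041/704
275/64 < 5041/704 ⇒ no cruise
v_peak = √(275/64·11/4) = √(3025/256) = 55/16
t_a = (55/16)/(11/4) = 5/4; t_c = 0
T = 2·5/4 = 5/2

t_a=5/4 t_c=0 v_peak=55/16 T=5/2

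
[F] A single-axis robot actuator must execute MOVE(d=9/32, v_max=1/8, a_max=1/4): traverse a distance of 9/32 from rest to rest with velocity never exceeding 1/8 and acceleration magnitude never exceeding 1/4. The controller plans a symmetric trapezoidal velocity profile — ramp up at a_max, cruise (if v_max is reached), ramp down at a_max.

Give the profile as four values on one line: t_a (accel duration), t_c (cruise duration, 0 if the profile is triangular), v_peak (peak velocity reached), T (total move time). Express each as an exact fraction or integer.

(v_max)²/a_max = (1/8)²/(1/4) = 1/16
9/32 ≥ 1/16 so v_max reached
t_a = (1/8)/(1/4) = 1/2; v_peak = 1/8
d_cruise = 9/32 − 1/16 = 7/32; t_c = (7/32)/(1/8) = 7/4
T = 2·1/2 + 7/4 = 11/4

t_a=1/2 t_c=7/4 v_peak=1/8 T=11/4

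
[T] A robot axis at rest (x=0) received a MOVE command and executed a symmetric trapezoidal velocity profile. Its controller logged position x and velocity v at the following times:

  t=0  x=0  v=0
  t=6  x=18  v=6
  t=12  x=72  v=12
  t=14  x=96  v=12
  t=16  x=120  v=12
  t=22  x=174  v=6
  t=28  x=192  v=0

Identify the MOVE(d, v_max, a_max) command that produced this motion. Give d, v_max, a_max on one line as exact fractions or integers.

d=192 v_max=12 a_max=1

final state: t=28, x=192, v=0 → d = 192
a_max = (6−0)/(6−0) = 1
max v = 12 over t∈[12,16] → v_max = 12
check: 12·(12+4) = 192 ✓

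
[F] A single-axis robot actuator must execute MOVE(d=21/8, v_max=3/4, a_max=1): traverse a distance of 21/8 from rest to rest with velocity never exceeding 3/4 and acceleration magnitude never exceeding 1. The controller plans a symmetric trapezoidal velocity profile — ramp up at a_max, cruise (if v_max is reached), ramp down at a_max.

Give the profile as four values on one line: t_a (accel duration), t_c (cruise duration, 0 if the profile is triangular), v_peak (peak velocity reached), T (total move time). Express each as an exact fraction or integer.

t_a=3/4 t_c=11/4 v_peak=3/4 T=17/4

v_max²/a_max = (3/4)²/1 = 9/16
21/8 ≥ 9/16 ⇒ cruise phase
t_a = (3/4)/1 = 3/4; v_peak = 3/4
d_cruise = 21/8 − 9/16 = 33/16; t_c = (33/16)/(3/4) = 11/4
T = 2·3/4 + 11/4 = 17/4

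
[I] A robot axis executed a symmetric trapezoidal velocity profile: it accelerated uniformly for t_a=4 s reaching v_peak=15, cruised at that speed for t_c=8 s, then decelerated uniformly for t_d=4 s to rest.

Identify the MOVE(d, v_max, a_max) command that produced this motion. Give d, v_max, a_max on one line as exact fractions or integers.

d=180 v_max=15 a_max=15/4

a_max = 15/4
d_a = ½·15·4 = 30; d_c = 15·8 = 120
d = 2·30 + 120 = 180
t_c = 8 > 0 so v_max = 15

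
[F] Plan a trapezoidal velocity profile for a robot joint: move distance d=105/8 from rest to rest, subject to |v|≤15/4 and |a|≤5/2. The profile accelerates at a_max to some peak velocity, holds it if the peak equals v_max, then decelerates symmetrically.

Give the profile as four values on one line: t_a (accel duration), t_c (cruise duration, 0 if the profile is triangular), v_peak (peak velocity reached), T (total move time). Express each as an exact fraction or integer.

v_max²/a_max = (15/4)²/(5/2) = 45/8
105/8 ≥ 45/8 so v_max reached
t_a = (15/4)/(5/2) = 3/2; v_peak = 15/4
d_cruise = 105/8 − 45/8 = 15/2; t_c = (15/2)/(15/4) = 2
T = 2·3/2 + 2 = 5

t_a=3/2 t_c=2 v_peak=15/4 T=5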